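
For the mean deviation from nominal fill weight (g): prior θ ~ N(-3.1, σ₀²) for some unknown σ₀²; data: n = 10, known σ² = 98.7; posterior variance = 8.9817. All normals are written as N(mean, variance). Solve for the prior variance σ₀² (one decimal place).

σ₀² = 99.8

For the Normal–Normal model with known σ², precisions add: τ_n = τ₀ + n/σ².
So 1/σ₀² = 1/8.9817 − 10/98.7 = 0.111337 − 0.101317 = 0.010020.
Hence σ₀² = 1/0.010020 ≈ 99.8.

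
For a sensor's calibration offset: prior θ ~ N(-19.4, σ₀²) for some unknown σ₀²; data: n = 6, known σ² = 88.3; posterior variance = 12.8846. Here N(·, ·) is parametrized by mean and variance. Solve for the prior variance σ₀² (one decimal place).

Posterior precision equals prior precision plus data precision: 1/σ_n² = 1/σ₀² + n/σ².
So 1/σ₀² = 1/12.8846 − 6/88.3 = 0.077612 − 0.067950 = 0.009662.
Hence σ₀² = 1/0.009662 ≈ 103.5.

σ₀² = 103.5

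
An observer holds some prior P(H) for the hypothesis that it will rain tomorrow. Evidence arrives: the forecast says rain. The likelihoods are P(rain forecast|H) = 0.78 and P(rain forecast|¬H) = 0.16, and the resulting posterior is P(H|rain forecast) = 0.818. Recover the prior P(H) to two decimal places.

P(H) = 0.48

In odds form, posterior odds = prior odds × likelihood ratio, so prior odds = posterior odds ÷ LR.
Posterior odds = 0.818/(1−0.818) = 4.4945. LR = 0.78/0.16 = 4.8750.
Prior odds = 4.4945/4.8750 = 0.9219, so P(H) = 0.9219/(1+0.9219) ≈ 0.48.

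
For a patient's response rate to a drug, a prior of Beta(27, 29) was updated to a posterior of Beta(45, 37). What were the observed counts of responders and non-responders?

18 responders and 8 non-responders

A Beta(a, b) prior with s successes and f failures in binomial data gives a Beta(a+s, b+f) posterior.
So s = 45 − 27 = 18 and f = 37 − 29 = 8.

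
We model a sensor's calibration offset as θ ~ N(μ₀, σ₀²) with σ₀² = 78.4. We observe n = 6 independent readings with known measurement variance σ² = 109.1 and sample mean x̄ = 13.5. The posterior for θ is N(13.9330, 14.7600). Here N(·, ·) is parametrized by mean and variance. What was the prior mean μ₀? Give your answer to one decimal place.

The posterior mean is a precision-weighted average: μ_n = (τ₀μ₀ + τ_data·x̄)/(τ₀+τ_data), with τ₀=1/σ₀² and τ_data=n/σ².
Here τ₀ = 1/78.4 = 0.012755 and τ_data = 6/109.1 = 0.054995, so τ_n = 0.067750.
Rearranging for μ₀: μ₀ = (μ_n·τ_n − τ_data·x̄)/τ₀ = (13.9330·0.067750 − 0.054995·13.5) / 0.012755 = 0.201528/0.012755 ≈ 15.8.

μ₀ = 15.8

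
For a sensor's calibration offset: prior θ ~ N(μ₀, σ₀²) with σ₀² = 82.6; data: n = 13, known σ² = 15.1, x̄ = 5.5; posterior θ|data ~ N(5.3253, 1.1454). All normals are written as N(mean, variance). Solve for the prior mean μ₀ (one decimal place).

μ₀ = -7.1

With known observation variance, the Normal–Normal posterior has precision τ_n = τ₀ + n/σ² and mean μ_n = (τ₀μ₀ + (n/σ²)x̄)/τ_n.
Here τ₀ = 1/82.6 = 0.012107 and τ_data = 13/15.1 = 0.860927, so τ_n = 0.873034.
Rearranging for μ₀: μ₀ = (μ_n·τ_n − τ_data·x̄)/τ₀ = (5.3253·0.873034 − 0.860927·5.5) / 0.012107 = -0.085931/0.012107 ≈ -7.1.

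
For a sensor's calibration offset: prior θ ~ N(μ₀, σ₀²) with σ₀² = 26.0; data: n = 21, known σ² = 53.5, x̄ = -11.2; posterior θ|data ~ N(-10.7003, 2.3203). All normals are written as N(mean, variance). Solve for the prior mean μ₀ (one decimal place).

μ₀ = -5.6

With known observation variance, the Normal–Normal posterior has precision τ_n = τ₀ + n/σ² and mean μ_n = (τ₀μ₀ + (n/σ²)x̄)/τ_n.
Here τ₀ = 1/26.0 = 0.038462 and τ_data = 21/53.5 = 0.392523, so τ_n = 0.430985.
Rearranging for μ₀: μ₀ = (μ_n·τ_n − τ_data·x̄)/τ₀ = (-10.7003·0.430985 − 0.392523·-11.2) / 0.038462 = -0.215411/0.038462 ≈ -5.6.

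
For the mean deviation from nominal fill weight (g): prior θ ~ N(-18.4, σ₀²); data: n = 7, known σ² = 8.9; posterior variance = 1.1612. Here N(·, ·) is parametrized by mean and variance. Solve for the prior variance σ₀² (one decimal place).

Posterior precision equals prior precision plus data precision: 1/σ_n² = 1/σ₀² + n/σ².
So 1/σ₀² = 1/1.1612 − 7/8.9 = 0.861178 − 0.786517 = 0.074661.
Hence σ₀² = 1/0.074661 ≈ 13.4.

σ₀² = 13.4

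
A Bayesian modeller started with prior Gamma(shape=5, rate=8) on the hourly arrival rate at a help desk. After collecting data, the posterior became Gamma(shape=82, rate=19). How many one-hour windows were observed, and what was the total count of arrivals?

A Gamma(α, β) prior (rate parametrization) on a Poisson rate with n observations summing to S gives posterior Gamma(α+S, β+n).
Matching: Σxᵢ = 82 − 5 = 77 and n = 19 − 8 = 11.

n = 11 one-hour windows with total 77 arrivals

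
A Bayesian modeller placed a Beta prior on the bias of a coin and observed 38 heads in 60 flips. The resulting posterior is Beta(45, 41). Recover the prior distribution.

Beta(7, 19)

Under Beta–binomial conjugacy the posterior parameters are (α+s, β+f).
So α = 45 − 38 = 7 and β = 41 − 22 = 19.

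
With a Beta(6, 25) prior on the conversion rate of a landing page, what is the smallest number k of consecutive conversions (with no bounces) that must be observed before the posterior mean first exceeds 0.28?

After k conversions and 0 bounces the posterior is Beta(6+k, 25), with mean (6+k)/(6+25+k).
Set (6+k)/(31+k) > 0.28 and solve: k > (0.28·31 − 6)/(1 − 0.28) = 3.722.
The smallest integer exceeding 3.722 is 4, and checking k=4: (10)/(35) = 0.2857 > 0.28.

k = 4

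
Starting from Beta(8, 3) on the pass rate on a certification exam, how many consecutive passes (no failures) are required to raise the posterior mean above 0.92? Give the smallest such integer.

k = 27

After k passes and 0 failures the posterior is Beta(8+k, 3), with mean (8+k)/(8+3+k).
Set (8+k)/(11+k) > 0.92 and solve: k > (0.92·11 − 8)/(1 − 0.92) = 26.500.
The smallest integer exceeding 26.500 is 27, and checking k=27: (35)/(38) = 0.9211 > 0.92.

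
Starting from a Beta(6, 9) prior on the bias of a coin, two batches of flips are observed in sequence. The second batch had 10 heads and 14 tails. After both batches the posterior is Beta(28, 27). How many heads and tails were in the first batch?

Because Beta–binomial updating is additive in the counts, the combined data contributed (α_post−α_prior, β_post−β_prior) successes and failures.
Total across both batches: 28−6=22 heads, 27−9=18 tails.
Subtract the second batch: 22−10=12 heads and 18−14=4 tails.

12 heads and 4 tails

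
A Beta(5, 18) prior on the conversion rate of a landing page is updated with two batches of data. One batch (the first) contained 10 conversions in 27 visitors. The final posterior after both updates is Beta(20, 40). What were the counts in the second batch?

5 conversions and 5 bounces

Because Beta–binomial updating is additive in the counts, the combined data contributed (α_post−α_prior, β_post−β_prior) successes and failures.
Total across both batches: 20−5=15 conversions, 40−18=22 bounces.
Subtract the first batch: 15−10=5 conversions and 22−17=5 bounces.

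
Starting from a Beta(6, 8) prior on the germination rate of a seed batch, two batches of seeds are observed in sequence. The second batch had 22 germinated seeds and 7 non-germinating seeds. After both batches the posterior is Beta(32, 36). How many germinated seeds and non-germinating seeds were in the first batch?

4 germinated seeds and 21 non-germinating seeds

Sequential conjugate updates are equivalent to a single update on the pooled data, so total successes = posterior α − prior α and total failures = posterior β − prior β.
Total across both batches: 32−6=26 germinated seeds, 36−8=28 non-germinating seeds.
Subtract the second batch: 26−22=4 germinated seeds and 28−7=21 non-germinating seeds.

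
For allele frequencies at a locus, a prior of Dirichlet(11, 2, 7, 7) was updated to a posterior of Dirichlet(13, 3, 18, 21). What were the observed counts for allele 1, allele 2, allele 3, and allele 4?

For a Dirichlet(α) prior with multinomial counts c, the posterior is Dirichlet(α + c) componentwise.
Counts are posterior − prior componentwise: 13−11=2, 3−2=1, 18−7=11, 21−7=14.

counts (2, 1, 11, 14)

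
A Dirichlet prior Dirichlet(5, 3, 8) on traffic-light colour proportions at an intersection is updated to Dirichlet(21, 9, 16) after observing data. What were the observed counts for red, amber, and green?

For a Dirichlet(α) prior with multinomial counts c, the posterior is Dirichlet(α + c) componentwise.
Counts are posterior − prior componentwise: 21−5=16, 9−3=6, 16−8=8.

counts (16, 6, 8)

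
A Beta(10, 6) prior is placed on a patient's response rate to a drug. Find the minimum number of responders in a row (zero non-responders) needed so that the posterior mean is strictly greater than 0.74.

After k responders and 0 non-responders the posterior is Beta(10+k, 6), with mean (10+k)/(10+6+k).
Set (10+k)/(16+k) > 0.74 and solve: k > (0.74·16 − 10)/(1 − 0.74) = 7.077.
The smallest integer exceeding 7.077 is 8.

k = 8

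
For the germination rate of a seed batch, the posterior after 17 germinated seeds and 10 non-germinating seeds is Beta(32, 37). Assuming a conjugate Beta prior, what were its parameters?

Beta(15, 27)

Beta is conjugate to the binomial likelihood: posterior = Beta(α+s, β+f).
Subtract the data counts: 32−17=15, 37−10=27.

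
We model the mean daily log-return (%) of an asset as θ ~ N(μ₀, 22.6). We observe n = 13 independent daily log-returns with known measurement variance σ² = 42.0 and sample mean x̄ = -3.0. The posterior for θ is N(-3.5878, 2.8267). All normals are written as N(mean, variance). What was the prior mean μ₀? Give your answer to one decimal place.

μ₀ = -7.7

With known observation variance, the Normal–Normal posterior has precision τ_n = τ₀ + n/σ² and mean μ_n = (τ₀μ₀ + (n/σ²)x̄)/τ_n.
Here τ₀ = 1/22.6 = 0.044248 and τ_data = 13/42.0 = 0.309524, so τ_n = 0.353772.
Rearranging for μ₀: μ₀ = (μ_n·τ_n − τ_data·x̄)/τ₀ = (-3.5878·0.353772 − 0.309524·-3.0) / 0.044248 = -0.340691/0.044248 ≈ -7.7.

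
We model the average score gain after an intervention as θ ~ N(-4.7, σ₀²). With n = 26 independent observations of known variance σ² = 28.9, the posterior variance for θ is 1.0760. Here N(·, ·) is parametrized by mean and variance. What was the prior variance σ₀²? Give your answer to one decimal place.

σ₀² = 33.7

Posterior precision equals prior precision plus data precision: 1/σ_n² = 1/σ₀² + n/σ².
So 1/σ₀² = 1/1.0760 − 26/28.9 = 0.929368 − 0.899654 = 0.029714.
Hence σ₀² = 1/0.029714 ≈ 33.7.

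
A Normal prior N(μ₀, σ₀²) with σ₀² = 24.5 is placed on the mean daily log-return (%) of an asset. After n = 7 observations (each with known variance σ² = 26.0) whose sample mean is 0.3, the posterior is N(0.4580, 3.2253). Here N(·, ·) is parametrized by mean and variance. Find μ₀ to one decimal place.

The posterior mean is a precision-weighted average: μ_n = (τ₀μ₀ + τ_data·x̄)/(τ₀+τ_data), with τ₀=1/σ₀² and τ_data=n/σ².
Here τ₀ = 1/24.5 = 0.040816 and τ_data = 7/26.0 = 0.269231, so τ_n = 0.310047.
Rearranging for μ₀: μ₀ = (μ_n·τ_n − τ_data·x̄)/τ₀ = (0.4580·0.310047 − 0.269231·0.3) / 0.040816 = 0.061232/0.040816 ≈ 1.5.

μ₀ = 1.5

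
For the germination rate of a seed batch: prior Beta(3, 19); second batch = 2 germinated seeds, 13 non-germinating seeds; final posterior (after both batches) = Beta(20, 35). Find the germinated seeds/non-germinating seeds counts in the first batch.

15 germinated seeds and 3 non-germinating seeds

Because Beta–binomial updating is additive in the counts, the combined data contributed (α_post−α_prior, β_post−β_prior) successes and failures.
Total across both batches: 20−3=17 germinated seeds, 35−19=16 non-germinating seeds.
Subtract the second batch: 17−2=15 germinated seeds and 16−13=3 non-germinating seeds.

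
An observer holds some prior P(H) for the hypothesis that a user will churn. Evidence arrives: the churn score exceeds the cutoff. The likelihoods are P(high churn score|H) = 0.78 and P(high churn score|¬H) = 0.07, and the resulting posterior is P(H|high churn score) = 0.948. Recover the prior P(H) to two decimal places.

In odds form, posterior odds = prior odds × likelihood ratio, so prior odds = posterior odds ÷ LR.
Posterior odds = 0.948/(1−0.948) = 18.2308. LR = 0.78/0.07 = 11.1429.
Prior odds = 18.2308/11.1429 = 1.6361, so P(H) = 1.6361/(1+1.6361) ≈ 0.62.

P(H) = 0.62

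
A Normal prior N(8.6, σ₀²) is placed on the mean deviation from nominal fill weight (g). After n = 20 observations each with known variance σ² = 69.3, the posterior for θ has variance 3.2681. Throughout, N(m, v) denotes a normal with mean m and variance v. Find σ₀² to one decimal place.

Posterior precision equals prior precision plus data precision: 1/σ_n² = 1/σ₀² + n/σ².
So 1/σ₀² = 1/3.2681 − 20/69.3 = 0.305988 − 0.288600 = 0.017388.
Hence σ₀² = 1/0.017388 ≈ 57.5.

σ₀² = 57.5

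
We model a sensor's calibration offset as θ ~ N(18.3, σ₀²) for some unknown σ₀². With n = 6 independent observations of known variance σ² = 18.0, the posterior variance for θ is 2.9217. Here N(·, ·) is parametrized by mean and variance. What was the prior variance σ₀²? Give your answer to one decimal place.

Posterior precision equals prior precision plus data precision: 1/σ_n² = 1/σ₀² + n/σ².
So 1/σ₀² = 1/2.9217 − 6/18.0 = 0.342266 − 0.333333 = 0.008933.
Hence σ₀² = 1/0.008933 ≈ 111.9.

σ₀² = 111.9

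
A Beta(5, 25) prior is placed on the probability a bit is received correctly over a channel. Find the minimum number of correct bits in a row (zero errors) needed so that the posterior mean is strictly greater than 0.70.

After k correct bits and 0 errors the posterior is Beta(5+k, 25), with mean (5+k)/(5+25+k).
Set (5+k)/(30+k) > 0.70 and solve: k > (0.70·30 − 5)/(1 − 0.70) = 53.333.
The smallest integer exceeding 53.333 is 54, and checking k=54: (59)/(84) = 0.7024 > 0.70.

k = 54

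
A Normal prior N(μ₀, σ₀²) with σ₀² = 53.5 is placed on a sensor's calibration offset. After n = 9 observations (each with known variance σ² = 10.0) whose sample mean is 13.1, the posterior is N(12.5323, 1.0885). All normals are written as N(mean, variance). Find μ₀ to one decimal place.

The posterior mean is a precision-weighted average: μ_n = (τ₀μ₀ + τ_data·x̄)/(τ₀+τ_data), with τ₀=1/σ₀² and τ_data=n/σ².
Here τ₀ = 1/53.5 = 0.018692 and τ_data = 9/10.0 = 0.900000, so τ_n = 0.918692.
Rearranging for μ₀: μ₀ = (μ_n·τ_n − τ_data·x̄)/τ₀ = (12.5323·0.918692 − 0.900000·13.1) / 0.018692 = -0.276676/0.018692 ≈ -14.8.

μ₀ = -14.8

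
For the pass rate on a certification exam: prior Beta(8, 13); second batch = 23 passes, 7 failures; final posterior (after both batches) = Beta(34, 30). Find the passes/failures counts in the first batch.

3 passes and 10 failures

Because Beta–binomial updating is additive in the counts, the combined data contributed (α_post−α_prior, β_post−β_prior) successes and failures.
Total across both batches: 34−8=26 passes, 30−13=17 failures.
Subtract the second batch: 26−23=3 passes and 17−7=10 failures.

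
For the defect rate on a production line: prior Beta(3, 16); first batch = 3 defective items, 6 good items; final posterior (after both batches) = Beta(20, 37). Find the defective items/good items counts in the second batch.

14 defective items and 15 good items

Sequential conjugate updates are equivalent to a single update on the pooled data, so total successes = posterior α − prior α and total failures = posterior β − prior β.
Total across both batches: 20−3=17 defective items, 37−16=21 good items.
Subtract the first batch: 17−3=14 defective items and 21−6=15 good items.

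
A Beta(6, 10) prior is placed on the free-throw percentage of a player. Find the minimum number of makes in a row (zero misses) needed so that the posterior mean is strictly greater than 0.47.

k = 3

After k makes and 0 misses the posterior is Beta(6+k, 10), with mean (6+k)/(6+10+k).
Set (6+k)/(16+k) > 0.47 and solve: k > (0.47·16 − 6)/(1 − 0.47) = 2.868.
The smallest integer exceeding 2.868 is 3.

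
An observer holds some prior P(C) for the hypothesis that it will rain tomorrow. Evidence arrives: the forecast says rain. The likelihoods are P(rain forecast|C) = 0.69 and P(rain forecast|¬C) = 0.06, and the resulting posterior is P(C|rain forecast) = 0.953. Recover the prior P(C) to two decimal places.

Bayes' rule in odds form gives O(C|E) = O(C)·[P(E|C)/P(E|¬C)], hence O(C) = O(C|E)/LR.
Posterior odds = 0.953/(1−0.953) = 20.2766. LR = 0.69/0.06 = 11.5000.
Prior odds = 20.2766/11.5000 = 1.7632, so P(C) = 1.7632/(1+1.7632) ≈ 0.64.

P(C) = 0.64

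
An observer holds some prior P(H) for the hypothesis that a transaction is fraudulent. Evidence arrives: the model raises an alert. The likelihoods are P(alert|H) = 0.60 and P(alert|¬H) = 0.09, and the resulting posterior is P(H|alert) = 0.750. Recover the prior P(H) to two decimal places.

In odds form, posterior odds = prior odds × likelihood ratio, so prior odds = posterior odds ÷ LR.
Posterior odds = 0.750/(1−0.750) = 3.0000. LR = 0.60/0.09 = 6.6667.
Prior odds = 3.0000/6.6667 = 0.4500, so P(H) = 0.4500/(1+0.4500) ≈ 0.31.

P(H) = 0.31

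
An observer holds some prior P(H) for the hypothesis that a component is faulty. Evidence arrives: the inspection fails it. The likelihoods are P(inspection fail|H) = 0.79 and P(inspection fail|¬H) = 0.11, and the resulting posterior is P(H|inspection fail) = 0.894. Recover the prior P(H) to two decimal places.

P(H) = 0.54

In odds form, posterior odds = prior odds × likelihood ratio, so prior odds = posterior odds ÷ LR.
Posterior odds = 0.894/(1−0.894) = 8.4340. LR = 0.79/0.11 = 7.1818.
Prior odds = 8.4340/7.1818 = 1.1744, so P(H) = 1.1744/(1+1.1744) ≈ 0.54.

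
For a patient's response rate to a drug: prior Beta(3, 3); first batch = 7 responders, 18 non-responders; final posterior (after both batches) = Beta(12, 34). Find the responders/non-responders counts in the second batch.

Sequential conjugate updates are equivalent to a single update on the pooled data, so total successes = posterior α − prior α and total failures = posterior β − prior β.
Total across both batches: 12−3=9 responders, 34−3=31 non-responders.
Subtract the first batch: 9−7=2 responders and 31−18=13 non-responders.

2 responders and 13 non-responders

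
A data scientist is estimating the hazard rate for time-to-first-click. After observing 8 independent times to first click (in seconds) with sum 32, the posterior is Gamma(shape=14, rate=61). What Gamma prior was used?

For an exponential likelihood with a Gamma(α, β) prior on the rate, n observations with total T give posterior Gamma(α+n, β+T).
So α = 14 − 8 = 6 and β = 61 − 32 = 29.

Gamma(shape=6, rate=29)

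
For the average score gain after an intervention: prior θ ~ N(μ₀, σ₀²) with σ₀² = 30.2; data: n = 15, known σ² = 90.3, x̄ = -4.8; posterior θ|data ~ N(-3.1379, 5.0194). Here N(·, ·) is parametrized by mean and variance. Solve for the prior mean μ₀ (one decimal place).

With known observation variance, the Normal–Normal posterior has precision τ_n = τ₀ + n/σ² and mean μ_n = (τ₀μ₀ + (n/σ²)x̄)/τ_n.
Here τ₀ = 1/30.2 = 0.033113 and τ_data = 15/90.3 = 0.166113, so τ_n = 0.199226.
Rearranging for μ₀: μ₀ = (μ_n·τ_n − τ_data·x̄)/τ₀ = (-3.1379·0.199226 − 0.166113·-4.8) / 0.033113 = 0.172191/0.033113 ≈ 5.2.

μ₀ = 5.2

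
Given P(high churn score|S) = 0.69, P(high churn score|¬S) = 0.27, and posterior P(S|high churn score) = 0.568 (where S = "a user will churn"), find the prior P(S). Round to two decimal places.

Bayes' rule in odds form gives O(S|E) = O(S)·[P(E|S)/P(E|¬S)], hence O(S) = O(S|E)/LR.
Posterior odds = 0.568/(1−0.568) = 1.3148. LR = 0.69/0.27 = 2.5556.
Prior odds = 1.3148/2.5556 = 0.5145, so P(S) = 0.5145/(1+0.5145) ≈ 0.34.

P(S) = 0.34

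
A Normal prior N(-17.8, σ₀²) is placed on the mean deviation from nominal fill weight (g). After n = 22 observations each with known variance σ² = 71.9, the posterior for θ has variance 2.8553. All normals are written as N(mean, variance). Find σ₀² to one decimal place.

σ₀² = 22.6

Posterior precision equals prior precision plus data precision: 1/σ_n² = 1/σ₀² + n/σ².
So 1/σ₀² = 1/2.8553 − 22/71.9 = 0.350226 − 0.305981 = 0.044245.
Hence σ₀² = 1/0.044245 ≈ 22.6.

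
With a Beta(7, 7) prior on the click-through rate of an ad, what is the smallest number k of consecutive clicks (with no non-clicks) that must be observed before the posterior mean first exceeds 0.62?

After k clicks and 0 non-clicks the posterior is Beta(7+k, 7), with mean (7+k)/(7+7+k).
Set (7+k)/(14+k) > 0.62 and solve: k > (0.62·14 − 7)/(1 − 0.62) = 4.421.
The smallest integer exceeding 4.421 is 5.

k = 5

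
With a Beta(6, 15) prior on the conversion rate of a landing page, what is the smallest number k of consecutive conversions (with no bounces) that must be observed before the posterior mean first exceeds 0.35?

After k conversions and 0 bounces the posterior is Beta(6+k, 15), with mean (6+k)/(6+15+k).
Set (6+k)/(21+k) > 0.35 and solve: k > (0.35·21 − 6)/(1 − 0.35) = 2.077.
The smallest integer exceeding 2.077 is 3, and checking k=3: (9)/(24) = 0.3750 > 0.35.

k = 3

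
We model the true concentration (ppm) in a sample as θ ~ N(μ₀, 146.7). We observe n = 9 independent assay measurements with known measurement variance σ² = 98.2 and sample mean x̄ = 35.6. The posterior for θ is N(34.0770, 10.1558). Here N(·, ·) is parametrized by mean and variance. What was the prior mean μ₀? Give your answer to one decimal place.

The posterior mean is a precision-weighted average: μ_n = (τ₀μ₀ + τ_data·x̄)/(τ₀+τ_data), with τ₀=1/σ₀² and τ_data=n/σ².
Here τ₀ = 1/146.7 = 0.006817 and τ_data = 9/98.2 = 0.091650, so τ_n = 0.098467.
Rearranging for μ₀: μ₀ = (μ_n·τ_n − τ_data·x̄)/τ₀ = (34.0770·0.098467 − 0.091650·35.6) / 0.006817 = 0.092720/0.006817 ≈ 13.6.

μ₀ = 13.6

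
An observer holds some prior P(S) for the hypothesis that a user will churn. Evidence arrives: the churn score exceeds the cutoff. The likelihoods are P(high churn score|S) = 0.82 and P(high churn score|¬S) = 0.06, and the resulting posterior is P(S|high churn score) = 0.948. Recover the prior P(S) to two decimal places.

P(S) = 0.57

In odds form, posterior odds = prior odds × likelihood ratio, so prior odds = posterior odds ÷ LR.
Posterior odds = 0.948/(1−0.948) = 18.2308. LR = 0.82/0.06 = 13.6667.
Prior odds = 18.2308/13.6667 = 1.3340, so P(S) = 1.3340/(1+1.3340) ≈ 0.57.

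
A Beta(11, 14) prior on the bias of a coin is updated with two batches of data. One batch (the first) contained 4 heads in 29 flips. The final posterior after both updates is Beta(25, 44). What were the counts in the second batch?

Sequential conjugate updates are equivalent to a single update on the pooled data, so total successes = posterior α − prior α and total failures = posterior β − prior β.
Total across both batches: 25−11=14 heads, 44−14=30 tails.
Subtract the first batch: 14−4=10 heads and 30−25=5 tails.

10 heads and 5 tails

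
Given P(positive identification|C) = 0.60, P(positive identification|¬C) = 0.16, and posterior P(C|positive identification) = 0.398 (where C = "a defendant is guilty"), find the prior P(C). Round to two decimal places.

In odds form, posterior odds = prior odds × likelihood ratio, so prior odds = posterior odds ÷ LR.
Posterior odds = 0.398/(1−0.398) = 0.6611. LR = 0.60/0.16 = 3.7500.
Prior odds = 0.6611/3.7500 = 0.1763, so P(C) = 0.1763/(1+0.1763) ≈ 0.15.

P(C) = 0.15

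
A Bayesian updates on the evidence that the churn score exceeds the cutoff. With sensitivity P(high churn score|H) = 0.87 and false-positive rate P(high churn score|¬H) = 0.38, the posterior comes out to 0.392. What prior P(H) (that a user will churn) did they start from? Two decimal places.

In odds form, posterior odds = prior odds × likelihood ratio, so prior odds = posterior odds ÷ LR.
Posterior odds = 0.392/(1−0.392) = 0.6447. LR = 0.87/0.38 = 2.2895.
Prior odds = 0.6447/2.2895 = 0.2816, so P(H) = 0.2816/(1+0.2816) ≈ 0.22.

P(H) = 0.22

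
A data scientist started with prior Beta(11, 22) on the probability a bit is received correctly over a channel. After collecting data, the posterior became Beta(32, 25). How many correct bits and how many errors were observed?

A Beta(α, β) prior with s successes and f failures in binomial data gives a Beta(α+s, β+f) posterior.
Match parameters: s=32−11=21, f=25−22=3.

21 correct bits and 3 errors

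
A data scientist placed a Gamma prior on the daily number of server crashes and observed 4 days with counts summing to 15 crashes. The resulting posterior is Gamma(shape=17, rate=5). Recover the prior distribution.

Gamma(shape=2, rate=1)

A Gamma(α, β) prior (rate parametrization) on a Poisson rate with n observations summing to S gives posterior Gamma(α+S, β+n).
So α = 17 − 15 = 2 and β = 5 − 4 = 1.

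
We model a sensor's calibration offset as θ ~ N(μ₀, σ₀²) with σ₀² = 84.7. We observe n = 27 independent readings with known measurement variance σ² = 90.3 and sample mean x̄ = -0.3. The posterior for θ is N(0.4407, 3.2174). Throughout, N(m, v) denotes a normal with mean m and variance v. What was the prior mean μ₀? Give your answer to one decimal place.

The posterior mean is a precision-weighted average: μ_n = (τ₀μ₀ + τ_data·x̄)/(τ₀+τ_data), with τ₀=1/σ₀² and τ_data=n/σ².
Here τ₀ = 1/84.7 = 0.011806 and τ_data = 27/90.3 = 0.299003, so τ_n = 0.310809.
Rearranging for μ₀: μ₀ = (μ_n·τ_n − τ_data·x̄)/τ₀ = (0.4407·0.310809 − 0.299003·-0.3) / 0.011806 = 0.226674/0.011806 ≈ 19.2.

μ₀ = 19.2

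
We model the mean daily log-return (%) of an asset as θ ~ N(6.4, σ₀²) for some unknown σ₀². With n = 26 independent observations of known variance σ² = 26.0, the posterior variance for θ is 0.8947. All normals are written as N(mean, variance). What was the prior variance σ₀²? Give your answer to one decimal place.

σ₀² = 8.5

Posterior precision equals prior precision plus data precision: 1/σ_n² = 1/σ₀² + n/σ².
So 1/σ₀² = 1/0.8947 − 26/26.0 = 1.117693 − 1.000000 = 0.117693.
Hence σ₀² = 1/0.117693 ≈ 8.5.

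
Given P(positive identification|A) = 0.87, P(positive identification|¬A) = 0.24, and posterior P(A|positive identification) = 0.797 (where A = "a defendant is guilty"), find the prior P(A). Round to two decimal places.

In odds form, posterior odds = prior odds × likelihood ratio, so prior odds = posterior odds ÷ LR.
Posterior odds = 0.797/(1−0.797) = 3.9261. LR = 0.87/0.24 = 3.6250.
Prior odds = 3.9261/3.6250 = 1.0831, so P(A) = 1.0831/(1+1.0831) ≈ 0.52.

P(A) = 0.52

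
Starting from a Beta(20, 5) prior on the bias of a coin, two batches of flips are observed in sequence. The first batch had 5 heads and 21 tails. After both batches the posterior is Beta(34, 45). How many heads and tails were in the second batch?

Sequential conjugate updates are equivalent to a single update on the pooled data, so total successes = posterior α − prior α and total failures = posterior β − prior β.
Total across both batches: 34−20=14 heads, 45−5=40 tails.
Subtract the first batch: 14−5=9 heads and 40−21=19 tails.

9 heads and 19 tails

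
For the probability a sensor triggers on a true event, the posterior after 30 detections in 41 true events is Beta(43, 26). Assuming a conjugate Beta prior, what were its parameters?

A Beta(a, b) prior with s successes and f failures in binomial data gives a Beta(a+s, b+f) posterior.
So a = 43 − 30 = 13 and b = 26 − 11 = 15.

Beta(13, 15)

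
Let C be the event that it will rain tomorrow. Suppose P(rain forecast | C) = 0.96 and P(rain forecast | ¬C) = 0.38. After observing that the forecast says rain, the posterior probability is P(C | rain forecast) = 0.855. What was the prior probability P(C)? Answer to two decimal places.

P(C) = 0.70

In odds form, posterior odds = prior odds × likelihood ratio, so prior odds = posterior odds ÷ LR.
Posterior odds = 0.855/(1−0.855) = 5.8966. LR = 0.96/0.38 = 2.5263.
Prior odds = 5.8966/2.5263 = 2.3341, so P(C) = 2.3341/(1+2.3341) ≈ 0.70.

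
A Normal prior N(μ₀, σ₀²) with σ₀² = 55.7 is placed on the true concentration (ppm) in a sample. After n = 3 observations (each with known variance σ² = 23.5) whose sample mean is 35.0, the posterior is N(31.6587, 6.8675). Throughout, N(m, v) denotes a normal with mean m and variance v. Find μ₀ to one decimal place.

The posterior mean is a precision-weighted average: μ_n = (τ₀μ₀ + τ_data·x̄)/(τ₀+τ_data), with τ₀=1/σ₀² and τ_data=n/σ².
Here τ₀ = 1/55.7 = 0.017953 and τ_data = 3/23.5 = 0.127660, so τ_n = 0.145613.
Rearranging for μ₀: μ₀ = (μ_n·τ_n − τ_data·x̄)/τ₀ = (31.6587·0.145613 − 0.127660·35.0) / 0.017953 = 0.141818/0.017953 ≈ 7.9.

μ₀ = 7.9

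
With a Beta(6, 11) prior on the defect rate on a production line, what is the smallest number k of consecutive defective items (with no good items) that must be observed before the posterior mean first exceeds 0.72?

k = 23

After k defective items and 0 good items the posterior is Beta(6+k, 11), with mean (6+k)/(6+11+k).
Set (6+k)/(17+k) > 0.72 and solve: k > (0.72·17 − 6)/(1 − 0.72) = 22.286.
The smallest integer exceeding 22.286 is 23, and checking k=23: (29)/(40) = 0.7250 > 0.72.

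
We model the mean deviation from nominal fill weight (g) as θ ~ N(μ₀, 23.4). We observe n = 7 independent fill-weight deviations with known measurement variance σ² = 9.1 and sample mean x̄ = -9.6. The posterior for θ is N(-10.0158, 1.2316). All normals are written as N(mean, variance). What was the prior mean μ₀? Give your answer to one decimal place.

With known observation variance, the Normal–Normal posterior has precision τ_n = τ₀ + n/σ² and mean μ_n = (τ₀μ₀ + (n/σ²)x̄)/τ_n.
Here τ₀ = 1/23.4 = 0.042735 and τ_data = 7/9.1 = 0.769231, so τ_n = 0.811966.
Rearranging for μ₀: μ₀ = (μ_n·τ_n − τ_data·x̄)/τ₀ = (-10.0158·0.811966 − 0.769231·-9.6) / 0.042735 = -0.747871/0.042735 ≈ -17.5.

μ₀ = -17.5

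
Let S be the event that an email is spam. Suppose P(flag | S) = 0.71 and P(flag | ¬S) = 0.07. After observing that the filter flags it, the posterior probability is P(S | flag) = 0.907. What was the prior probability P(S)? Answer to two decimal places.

In odds form, posterior odds = prior odds × likelihood ratio, so prior odds = posterior odds ÷ LR.
Posterior odds = 0.907/(1−0.907) = 9.7527. LR = 0.71/0.07 = 10.1429.
Prior odds = 9.7527/10.1429 = 0.9615, so P(S) = 0.9615/(1+0.9615) ≈ 0.49.

P(S) = 0.49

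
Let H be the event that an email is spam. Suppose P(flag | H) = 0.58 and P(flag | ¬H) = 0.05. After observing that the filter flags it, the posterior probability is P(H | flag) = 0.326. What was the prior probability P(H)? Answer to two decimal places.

In odds form, posterior odds = prior odds × likelihood ratio, so prior odds = posterior odds ÷ LR.
Posterior odds = 0.326/(1−0.326) = 0.4837. LR = 0.58/0.05 = 11.6000.
Prior odds = 0.4837/11.6000 = 0.0417, so P(H) = 0.0417/(1+0.0417) ≈ 0.04.

P(H) = 0.04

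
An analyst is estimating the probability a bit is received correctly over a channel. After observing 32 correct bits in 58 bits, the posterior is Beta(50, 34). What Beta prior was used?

Beta(18, 8)

A Beta(a, b) prior with s successes and f failures in binomial data gives a Beta(a+s, b+f) posterior.
So a = 50 − 32 = 18 and b = 34 − 26 = 8.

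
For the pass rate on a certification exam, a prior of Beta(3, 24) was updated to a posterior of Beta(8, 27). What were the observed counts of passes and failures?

5 passes and 3 failures

Under Beta–binomial conjugacy the posterior parameters are (α+s, β+f).
So s = 8 − 3 = 5 and f = 27 − 24 = 3.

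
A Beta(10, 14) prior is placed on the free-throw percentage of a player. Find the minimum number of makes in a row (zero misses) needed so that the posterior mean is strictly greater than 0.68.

After k makes and 0 misses the posterior is Beta(10+k, 14), with mean (10+k)/(10+14+k).
Set (10+k)/(24+k) > 0.68 and solve: k > (0.68·24 − 10)/(1 − 0.68) = 19.750.
The smallest integer exceeding 19.750 is 20, and checking k=20: (30)/(44) = 0.6818 > 0.68.

k = 20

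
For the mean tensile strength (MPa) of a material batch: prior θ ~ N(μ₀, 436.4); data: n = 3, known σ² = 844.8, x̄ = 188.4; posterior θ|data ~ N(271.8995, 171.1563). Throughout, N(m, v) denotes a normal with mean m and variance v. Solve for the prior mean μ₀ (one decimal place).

With known observation variance, the Normal–Normal posterior has precision τ_n = τ₀ + n/σ² and mean μ_n = (τ₀μ₀ + (n/σ²)x̄)/τ_n.
Here τ₀ = 1/436.4 = 0.002291 and τ_data = 3/844.8 = 0.003551, so τ_n = 0.005842.
Rearranging for μ₀: μ₀ = (μ_n·τ_n − τ_data·x̄)/τ₀ = (271.8995·0.005842 − 0.003551·188.4) / 0.002291 = 0.919428/0.002291 ≈ 401.3.

μ₀ = 401.3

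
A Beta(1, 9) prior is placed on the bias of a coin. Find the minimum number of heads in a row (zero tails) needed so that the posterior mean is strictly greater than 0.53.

k = 10

After k heads and 0 tails the posterior is Beta(1+k, 9), with mean (1+k)/(1+9+k).
Set (1+k)/(10+k) > 0.53 and solve: k > (0.53·10 − 1)/(1 − 0.53) = 9.149.
The smallest integer exceeding 9.149 is 10, and checking k=10: (11)/(20) = 0.5500 > 0.53.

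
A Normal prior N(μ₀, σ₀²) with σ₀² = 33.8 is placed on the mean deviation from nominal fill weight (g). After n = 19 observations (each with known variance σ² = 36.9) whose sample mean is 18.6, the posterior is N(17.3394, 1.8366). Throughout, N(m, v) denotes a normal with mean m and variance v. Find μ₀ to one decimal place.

μ₀ = -4.6

The posterior mean is a precision-weighted average: μ_n = (τ₀μ₀ + τ_data·x̄)/(τ₀+τ_data), with τ₀=1/σ₀² and τ_data=n/σ².
Here τ₀ = 1/33.8 = 0.029586 and τ_data = 19/36.9 = 0.514905, so τ_n = 0.544491.
Rearranging for μ₀: μ₀ = (μ_n·τ_n − τ_data·x̄)/τ₀ = (17.3394·0.544491 − 0.514905·18.6) / 0.029586 = -0.136086/0.029586 ≈ -4.6.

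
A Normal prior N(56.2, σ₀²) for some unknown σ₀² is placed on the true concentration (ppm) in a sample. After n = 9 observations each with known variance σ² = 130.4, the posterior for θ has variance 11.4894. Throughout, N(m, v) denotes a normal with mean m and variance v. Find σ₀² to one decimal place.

σ₀² = 55.5

Posterior precision equals prior precision plus data precision: 1/σ_n² = 1/σ₀² + n/σ².
So 1/σ₀² = 1/11.4894 − 9/130.4 = 0.087037 − 0.069018 = 0.018019.
Hence σ₀² = 1/0.018019 ≈ 55.5.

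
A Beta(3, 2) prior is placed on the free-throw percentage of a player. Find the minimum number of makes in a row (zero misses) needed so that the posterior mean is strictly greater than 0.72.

After k makes and 0 misses the posterior is Beta(3+k, 2), with mean (3+k)/(3+2+k).
Set (3+k)/(5+k) > 0.72 and solve: k > (0.72·5 − 3)/(1 − 0.72) = 2.143.
The smallest integer exceeding 2.143 is 3.

k = 3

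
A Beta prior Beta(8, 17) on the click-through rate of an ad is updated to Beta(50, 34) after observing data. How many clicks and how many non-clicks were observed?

Beta is conjugate to the binomial likelihood: posterior = Beta(a+s, b+f).
So s = 50 − 8 = 42 and f = 34 − 17 = 17.

42 clicks and 17 non-clicks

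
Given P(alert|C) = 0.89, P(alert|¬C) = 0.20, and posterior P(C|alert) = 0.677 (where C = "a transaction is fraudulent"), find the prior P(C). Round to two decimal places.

In odds form, posterior odds = prior odds × likelihood ratio, so prior odds = posterior odds ÷ LR.
Posterior odds = 0.677/(1−0.677) = 2.0960. LR = 0.89/0.20 = 4.4500.
Prior odds = 2.0960/4.4500 = 0.4710, so P(C) = 0.4710/(1+0.4710) ≈ 0.32.

P(C) = 0.32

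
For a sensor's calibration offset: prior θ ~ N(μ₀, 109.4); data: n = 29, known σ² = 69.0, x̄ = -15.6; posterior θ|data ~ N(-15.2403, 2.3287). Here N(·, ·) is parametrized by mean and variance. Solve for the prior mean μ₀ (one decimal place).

μ₀ = 1.3

The posterior mean is a precision-weighted average: μ_n = (τ₀μ₀ + τ_data·x̄)/(τ₀+τ_data), with τ₀=1/σ₀² and τ_data=n/σ².
Here τ₀ = 1/109.4 = 0.009141 and τ_data = 29/69.0 = 0.420290, so τ_n = 0.429431.
Rearranging for μ₀: μ₀ = (μ_n·τ_n − τ_data·x̄)/τ₀ = (-15.2403·0.429431 − 0.420290·-15.6) / 0.009141 = 0.011867/0.009141 ≈ 1.3.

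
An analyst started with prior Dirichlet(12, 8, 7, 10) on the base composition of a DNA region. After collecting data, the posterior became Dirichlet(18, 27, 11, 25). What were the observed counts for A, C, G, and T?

For a Dirichlet(α) prior with multinomial counts c, the posterior is Dirichlet(α + c) componentwise.
Counts are posterior − prior componentwise: 18−12=6, 27−8=19, 11−7=4, 25−10=15.

counts (6, 19, 4, 15)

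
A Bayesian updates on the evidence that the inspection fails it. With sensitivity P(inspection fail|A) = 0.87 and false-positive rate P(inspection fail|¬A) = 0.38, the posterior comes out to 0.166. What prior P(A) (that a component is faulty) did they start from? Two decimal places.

P(A) = 0.08

In odds form, posterior odds = prior odds × likelihood ratio, so prior odds = posterior odds ÷ LR.
Posterior odds = 0.166/(1−0.166) = 0.1990. LR = 0.87/0.38 = 2.2895.
Prior odds = 0.1990/2.2895 = 0.0869, so P(A) = 0.0869/(1+0.0869) ≈ 0.08.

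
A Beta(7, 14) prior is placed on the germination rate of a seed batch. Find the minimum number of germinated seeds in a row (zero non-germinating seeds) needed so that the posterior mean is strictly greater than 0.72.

After k germinated seeds and 0 non-germinating seeds the posterior is Beta(7+k, 14), with mean (7+k)/(7+14+k).
Set (7+k)/(21+k) > 0.72 and solve: k > (0.72·21 − 7)/(1 − 0.72) = 29.000.
The smallest integer exceeding 29.000 is 30.

k = 30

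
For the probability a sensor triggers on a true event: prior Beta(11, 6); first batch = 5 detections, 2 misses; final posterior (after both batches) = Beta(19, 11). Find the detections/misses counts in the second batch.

Because Beta–binomial updating is additive in the counts, the combined data contributed (α_post−α_prior, β_post−β_prior) successes and failures.
Total across both batches: 19−11=8 detections, 11−6=5 misses.
Subtract the first batch: 8−5=3 detections and 5−2=3 misses.

3 detections and 3 misses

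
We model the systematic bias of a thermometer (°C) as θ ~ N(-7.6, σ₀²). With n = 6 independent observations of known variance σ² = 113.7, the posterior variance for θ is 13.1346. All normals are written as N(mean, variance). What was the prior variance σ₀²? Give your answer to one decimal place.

σ₀² = 42.8

For the Normal–Normal model with known σ², precisions add: τ_n = τ₀ + n/σ².
So 1/σ₀² = 1/13.1346 − 6/113.7 = 0.076135 − 0.052770 = 0.023365.
Hence σ₀² = 1/0.023365 ≈ 42.8.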